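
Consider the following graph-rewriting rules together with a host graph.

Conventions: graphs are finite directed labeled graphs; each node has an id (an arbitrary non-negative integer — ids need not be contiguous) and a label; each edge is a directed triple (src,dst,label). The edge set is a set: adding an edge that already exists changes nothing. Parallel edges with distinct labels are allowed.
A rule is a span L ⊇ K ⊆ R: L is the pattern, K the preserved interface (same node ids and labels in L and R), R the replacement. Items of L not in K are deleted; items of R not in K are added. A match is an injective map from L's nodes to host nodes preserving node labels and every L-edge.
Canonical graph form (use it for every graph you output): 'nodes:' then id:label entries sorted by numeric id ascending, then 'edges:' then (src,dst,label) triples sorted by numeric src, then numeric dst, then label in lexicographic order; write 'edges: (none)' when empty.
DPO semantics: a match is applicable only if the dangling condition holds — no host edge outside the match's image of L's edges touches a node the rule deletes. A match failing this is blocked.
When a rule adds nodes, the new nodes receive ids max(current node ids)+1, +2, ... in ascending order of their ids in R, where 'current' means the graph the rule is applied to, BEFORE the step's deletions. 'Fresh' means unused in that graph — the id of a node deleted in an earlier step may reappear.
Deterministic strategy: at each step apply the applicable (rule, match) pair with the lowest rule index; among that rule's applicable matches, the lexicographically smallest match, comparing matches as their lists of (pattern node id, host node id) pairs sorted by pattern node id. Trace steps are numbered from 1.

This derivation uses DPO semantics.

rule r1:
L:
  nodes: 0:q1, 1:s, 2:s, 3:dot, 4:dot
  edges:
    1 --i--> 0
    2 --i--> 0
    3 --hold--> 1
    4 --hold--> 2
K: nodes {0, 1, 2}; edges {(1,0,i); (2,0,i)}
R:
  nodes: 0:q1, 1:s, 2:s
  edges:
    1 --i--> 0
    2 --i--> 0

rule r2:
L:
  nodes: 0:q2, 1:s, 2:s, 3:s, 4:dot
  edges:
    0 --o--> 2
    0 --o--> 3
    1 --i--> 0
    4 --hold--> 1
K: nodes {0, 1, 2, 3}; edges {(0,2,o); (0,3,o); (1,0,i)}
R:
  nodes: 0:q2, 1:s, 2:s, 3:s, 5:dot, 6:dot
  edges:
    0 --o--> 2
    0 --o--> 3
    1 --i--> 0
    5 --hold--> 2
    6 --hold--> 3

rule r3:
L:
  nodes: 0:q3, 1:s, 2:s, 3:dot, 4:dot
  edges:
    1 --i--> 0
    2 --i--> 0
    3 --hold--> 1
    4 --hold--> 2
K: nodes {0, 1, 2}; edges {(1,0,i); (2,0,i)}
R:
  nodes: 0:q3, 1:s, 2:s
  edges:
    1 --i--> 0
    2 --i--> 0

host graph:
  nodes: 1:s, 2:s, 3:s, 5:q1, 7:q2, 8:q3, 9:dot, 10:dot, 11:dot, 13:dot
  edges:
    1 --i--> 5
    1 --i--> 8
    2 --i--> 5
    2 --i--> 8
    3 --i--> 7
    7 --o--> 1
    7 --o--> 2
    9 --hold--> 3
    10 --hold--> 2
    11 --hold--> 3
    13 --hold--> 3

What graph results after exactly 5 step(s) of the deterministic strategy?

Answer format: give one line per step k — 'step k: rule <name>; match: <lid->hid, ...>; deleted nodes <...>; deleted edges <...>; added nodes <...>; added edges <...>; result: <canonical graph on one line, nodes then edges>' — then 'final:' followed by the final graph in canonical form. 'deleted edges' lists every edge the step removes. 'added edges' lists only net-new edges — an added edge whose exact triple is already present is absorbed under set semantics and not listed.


step 1: rule r2; match: 0->7, 1->3, 2->1, 3->2, 4->9; deleted nodes 9; deleted edges (9,3,hold); added nodes 14, 15; added edges (14,1,hold); (15,2,hold); result: nodes: 1:s, 2:s, 3:s, 5:q1, 7:q2, 8:q3, 10:dot, 11:dot, 13:dot, 14:dot, 15:dot edges: (1,5,i); (1,8,i); (2,5,i); (2,8,i); (3,7,i); (7,1,o); (7,2,o); (10,2,hold); (11,3,hold); (13,3,hold); (14,1,hold); (15,2,hold)
step 2: rule r1; match: 0->5, 1->1, 2->2, 3->14, 4->10; deleted nodes 10, 14; deleted edges (10,2,hold); (14,1,hold); added nodes (none); added edges (none); result: nodes: 1:s, 2:s, 3:s, 5:q1, 7:q2, 8:q3, 11:dot, 13:dot, 15:dot edges: (1,5,i); (1,8,i); (2,5,i); (2,8,i); (3,7,i); (7,1,o); (7,2,o); (11,3,hold); (13,3,hold); (15,2,hold)
step 3: rule r2; match: 0->7, 1->3, 2->1, 3->2, 4->11; deleted nodes 11; deleted edges (11,3,hold); added nodes 16, 17; added edges (16,1,hold); (17,2,hold); result: nodes: 1:s, 2:s, 3:s, 5:q1, 7:q2, 8:q3, 13:dot, 15:dot, 16:dot, 17:dot edges: (1,5,i); (1,8,i); (2,5,i); (2,8,i); (3,7,i); (7,1,o); (7,2,o); (13,3,hold); (15,2,hold); (16,1,hold); (17,2,hold)
step 4: rule r1; match: 0->5, 1->1, 2->2, 3->16, 4->15; deleted nodes 15, 16; deleted edges (15,2,hold); (16,1,hold); added nodes (none); added edges (none); result: nodes: 1:s, 2:s, 3:s, 5:q1, 7:q2, 8:q3, 13:dot, 17:dot edges: (1,5,i); (1,8,i); (2,5,i); (2,8,i); (3,7,i); (7,1,o); (7,2,o); (13,3,hold); (17,2,hold)
step 5: rule r2; match: 0->7, 1->3, 2->1, 3->2, 4->13; deleted nodes 13; deleted edges (13,3,hold); added nodes 18, 19; added edges (18,1,hold); (19,2,hold); result: nodes: 1:s, 2:s, 3:s, 5:q1, 7:q2, 8:q3, 17:dot, 18:dot, 19:dot edges: (1,5,i); (1,8,i); (2,5,i); (2,8,i); (3,7,i); (7,1,o); (7,2,o); (17,2,hold); (18,1,hold); (19,2,hold)
final:
nodes: 1:s, 2:s, 3:s, 5:q1, 7:q2, 8:q3, 17:dot, 18:dot, 19:dot
edges: (1,5,i); (1,8,i); (2,5,i); (2,8,i); (3,7,i); (7,1,o); (7,2,o); (17,2,hold); (18,1,hold); (19,2,hold)


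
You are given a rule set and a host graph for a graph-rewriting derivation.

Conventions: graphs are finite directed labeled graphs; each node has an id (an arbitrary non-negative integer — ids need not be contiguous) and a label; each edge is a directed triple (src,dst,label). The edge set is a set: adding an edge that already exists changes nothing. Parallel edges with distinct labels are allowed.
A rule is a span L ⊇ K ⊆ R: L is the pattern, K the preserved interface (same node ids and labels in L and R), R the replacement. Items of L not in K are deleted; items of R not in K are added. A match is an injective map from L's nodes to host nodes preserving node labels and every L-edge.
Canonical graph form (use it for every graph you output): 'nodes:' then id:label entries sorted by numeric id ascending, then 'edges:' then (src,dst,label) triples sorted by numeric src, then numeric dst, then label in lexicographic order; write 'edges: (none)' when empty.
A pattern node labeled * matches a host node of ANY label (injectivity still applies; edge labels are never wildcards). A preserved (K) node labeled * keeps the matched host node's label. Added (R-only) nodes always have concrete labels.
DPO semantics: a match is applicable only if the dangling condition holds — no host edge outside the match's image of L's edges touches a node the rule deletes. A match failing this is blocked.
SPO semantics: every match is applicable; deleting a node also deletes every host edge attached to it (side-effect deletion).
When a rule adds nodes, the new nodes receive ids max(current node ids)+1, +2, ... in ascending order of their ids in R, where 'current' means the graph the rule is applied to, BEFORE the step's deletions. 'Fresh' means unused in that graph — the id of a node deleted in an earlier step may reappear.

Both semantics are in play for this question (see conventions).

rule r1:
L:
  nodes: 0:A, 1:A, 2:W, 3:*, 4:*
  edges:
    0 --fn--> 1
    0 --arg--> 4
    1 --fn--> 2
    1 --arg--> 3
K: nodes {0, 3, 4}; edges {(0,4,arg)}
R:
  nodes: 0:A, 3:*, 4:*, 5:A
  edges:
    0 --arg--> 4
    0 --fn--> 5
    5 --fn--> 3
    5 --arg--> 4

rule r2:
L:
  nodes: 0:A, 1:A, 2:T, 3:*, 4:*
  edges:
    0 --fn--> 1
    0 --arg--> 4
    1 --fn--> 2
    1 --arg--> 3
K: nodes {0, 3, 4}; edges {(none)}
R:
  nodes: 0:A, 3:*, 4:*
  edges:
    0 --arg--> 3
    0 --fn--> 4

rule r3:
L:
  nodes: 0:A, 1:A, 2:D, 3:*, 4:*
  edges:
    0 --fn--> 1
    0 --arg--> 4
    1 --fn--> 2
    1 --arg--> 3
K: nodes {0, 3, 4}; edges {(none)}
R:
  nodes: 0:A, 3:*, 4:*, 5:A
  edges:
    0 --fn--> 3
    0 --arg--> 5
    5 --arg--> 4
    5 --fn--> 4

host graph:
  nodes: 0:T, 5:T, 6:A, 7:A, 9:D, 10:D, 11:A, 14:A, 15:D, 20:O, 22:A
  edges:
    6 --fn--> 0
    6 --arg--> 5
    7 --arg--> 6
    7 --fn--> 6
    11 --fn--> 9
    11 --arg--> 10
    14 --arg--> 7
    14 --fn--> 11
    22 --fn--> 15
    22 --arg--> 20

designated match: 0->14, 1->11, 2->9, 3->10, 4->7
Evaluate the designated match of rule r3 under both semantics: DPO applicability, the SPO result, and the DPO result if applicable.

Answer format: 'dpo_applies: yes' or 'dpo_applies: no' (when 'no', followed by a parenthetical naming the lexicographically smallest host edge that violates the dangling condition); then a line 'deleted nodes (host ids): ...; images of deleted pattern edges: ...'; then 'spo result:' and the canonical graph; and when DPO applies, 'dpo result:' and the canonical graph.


dpo_applies: yes
deleted nodes (host ids): 9, 11; images of deleted pattern edges: (11,9,fn); (11,10,arg); (14,7,arg); (14,11,fn)
spo result:
nodes: 0:T, 5:T, 6:A, 7:A, 10:D, 14:A, 15:D, 20:O, 22:A, 23:A
edges: (6,0,fn); (6,5,arg); (7,6,arg); (7,6,fn); (14,10,fn); (14,23,arg); (22,15,fn); (22,20,arg); (23,7,arg); (23,7,fn)
dpo result:
nodes: 0:T, 5:T, 6:A, 7:A, 10:D, 14:A, 15:D, 20:O, 22:A, 23:A
edges: (6,0,fn); (6,5,arg); (7,6,arg); (7,6,fn); (14,10,fn); (14,23,arg); (22,15,fn); (22,20,arg); (23,7,arg); (23,7,fn)


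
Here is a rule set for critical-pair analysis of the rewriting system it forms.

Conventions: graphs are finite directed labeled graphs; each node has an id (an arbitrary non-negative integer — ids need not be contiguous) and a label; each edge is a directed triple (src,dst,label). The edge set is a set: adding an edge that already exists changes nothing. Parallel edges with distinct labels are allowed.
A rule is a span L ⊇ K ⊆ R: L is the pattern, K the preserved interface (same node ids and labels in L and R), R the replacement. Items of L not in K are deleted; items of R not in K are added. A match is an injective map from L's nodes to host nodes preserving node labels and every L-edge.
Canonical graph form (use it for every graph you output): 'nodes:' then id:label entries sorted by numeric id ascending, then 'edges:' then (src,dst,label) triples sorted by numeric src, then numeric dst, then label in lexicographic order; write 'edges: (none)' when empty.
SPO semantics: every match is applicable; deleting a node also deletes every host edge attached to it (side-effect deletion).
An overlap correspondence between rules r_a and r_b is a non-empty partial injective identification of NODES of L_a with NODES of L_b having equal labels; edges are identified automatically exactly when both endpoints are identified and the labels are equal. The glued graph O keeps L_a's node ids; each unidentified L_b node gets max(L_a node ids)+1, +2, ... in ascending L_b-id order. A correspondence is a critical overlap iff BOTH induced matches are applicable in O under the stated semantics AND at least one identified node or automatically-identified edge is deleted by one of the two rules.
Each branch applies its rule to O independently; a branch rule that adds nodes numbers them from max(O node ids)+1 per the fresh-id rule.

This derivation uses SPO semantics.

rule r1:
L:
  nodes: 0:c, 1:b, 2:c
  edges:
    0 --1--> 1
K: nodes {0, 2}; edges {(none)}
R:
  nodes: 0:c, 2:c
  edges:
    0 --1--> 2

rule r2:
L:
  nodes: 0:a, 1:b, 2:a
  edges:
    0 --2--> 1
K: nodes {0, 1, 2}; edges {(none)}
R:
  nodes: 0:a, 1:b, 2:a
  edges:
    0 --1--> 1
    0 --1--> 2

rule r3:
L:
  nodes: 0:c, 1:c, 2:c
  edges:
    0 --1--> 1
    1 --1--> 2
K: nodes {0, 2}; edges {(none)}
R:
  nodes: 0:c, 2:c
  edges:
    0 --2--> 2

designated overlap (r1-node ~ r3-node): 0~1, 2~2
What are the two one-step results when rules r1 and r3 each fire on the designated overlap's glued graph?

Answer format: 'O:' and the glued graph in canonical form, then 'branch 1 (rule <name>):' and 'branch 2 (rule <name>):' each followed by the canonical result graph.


O:
nodes: 0:c, 1:b, 2:c, 3:c
edges: (0,1,1); (0,2,1); (3,0,1)
branch 1 (rule r1):
nodes: 0:c, 2:c, 3:c
edges: (0,2,1); (3,0,1)
branch 2 (rule r3):
nodes: 1:b, 2:c, 3:c
edges: (3,2,2)


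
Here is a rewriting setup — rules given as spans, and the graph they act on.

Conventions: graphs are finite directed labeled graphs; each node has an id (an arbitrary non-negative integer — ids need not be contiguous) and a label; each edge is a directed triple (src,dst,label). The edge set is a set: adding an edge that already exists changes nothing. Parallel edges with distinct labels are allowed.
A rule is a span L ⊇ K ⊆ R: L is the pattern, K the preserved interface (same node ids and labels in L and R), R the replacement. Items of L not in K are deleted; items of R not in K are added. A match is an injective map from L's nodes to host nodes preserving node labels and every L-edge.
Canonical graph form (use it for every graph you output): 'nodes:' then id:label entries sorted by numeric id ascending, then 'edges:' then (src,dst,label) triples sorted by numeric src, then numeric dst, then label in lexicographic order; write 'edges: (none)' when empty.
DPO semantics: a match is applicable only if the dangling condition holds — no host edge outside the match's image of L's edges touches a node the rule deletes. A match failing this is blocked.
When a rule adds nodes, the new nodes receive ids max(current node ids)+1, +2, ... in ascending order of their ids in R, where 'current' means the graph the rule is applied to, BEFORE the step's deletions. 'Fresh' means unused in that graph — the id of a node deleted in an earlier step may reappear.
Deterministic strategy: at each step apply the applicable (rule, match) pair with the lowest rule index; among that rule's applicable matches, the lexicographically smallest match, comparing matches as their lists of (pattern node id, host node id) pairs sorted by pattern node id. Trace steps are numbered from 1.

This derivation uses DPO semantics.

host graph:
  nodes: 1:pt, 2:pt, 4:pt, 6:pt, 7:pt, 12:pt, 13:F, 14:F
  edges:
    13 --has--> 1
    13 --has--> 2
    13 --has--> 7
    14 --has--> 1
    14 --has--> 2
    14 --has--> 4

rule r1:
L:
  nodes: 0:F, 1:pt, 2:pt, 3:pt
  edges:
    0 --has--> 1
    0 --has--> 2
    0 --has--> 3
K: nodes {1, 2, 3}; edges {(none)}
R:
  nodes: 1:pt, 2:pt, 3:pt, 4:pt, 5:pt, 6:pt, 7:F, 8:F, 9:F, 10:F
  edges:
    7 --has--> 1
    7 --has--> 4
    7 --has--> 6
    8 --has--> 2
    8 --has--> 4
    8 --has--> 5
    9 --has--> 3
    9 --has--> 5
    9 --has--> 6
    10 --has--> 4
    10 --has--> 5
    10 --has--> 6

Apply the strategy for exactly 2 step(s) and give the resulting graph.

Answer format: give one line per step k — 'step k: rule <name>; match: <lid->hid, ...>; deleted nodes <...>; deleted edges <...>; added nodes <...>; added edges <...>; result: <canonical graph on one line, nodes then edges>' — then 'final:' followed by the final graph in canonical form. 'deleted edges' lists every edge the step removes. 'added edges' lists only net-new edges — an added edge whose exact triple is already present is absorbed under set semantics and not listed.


step 1: rule r1; match: 0->13, 1->1, 2->2, 3->7; deleted nodes 13; deleted edges (13,1,has); (13,2,has); (13,7,has); added nodes 15, 16, 17, 18, 19, 20, 21; added edges (18,1,has); (18,15,has); (18,17,has); (19,2,has); (19,15,has); (19,16,has); (20,7,has); (20,16,has); (20,17,has); (21,15,has); (21,16,has); (21,17,has); result: nodes: 1:pt, 2:pt, 4:pt, 6:pt, 7:pt, 12:pt, 14:F, 15:pt, 16:pt, 17:pt, 18:F, 19:F, 20:F, 21:F edges: (14,1,has); (14,2,has); (14,4,has); (18,1,has); (18,15,has); (18,17,has); (19,2,has); (19,15,has); (19,16,has); (20,7,has); (20,16,has); (20,17,has); (21,15,has); (21,16,has); (21,17,has)
step 2: rule r1; match: 0->14, 1->1, 2->2, 3->4; deleted nodes 14; deleted edges (14,1,has); (14,2,has); (14,4,has); added nodes 22, 23, 24, 25, 26, 27, 28; added edges (25,1,has); (25,22,has); (25,24,has); (26,2,has); (26,22,has); (26,23,has); (27,4,has); (27,23,has); (27,24,has); (28,22,has); (28,23,has); (28,24,has); result: nodes: 1:pt, 2:pt, 4:pt, 6:pt, 7:pt, 12:pt, 15:pt, 16:pt, 17:pt, 18:F, 19:F, 20:F, 21:F, 22:pt, 23:pt, 24:pt, 25:F, 26:F, 27:F, 28:F edges: (18,1,has); (18,15,has); (18,17,has); (19,2,has); (19,15,has); (19,16,has); (20,7,has); (20,16,has); (20,17,has); (21,15,has); (21,16,has); (21,17,has); (25,1,has); (25,22,has); (25,24,has); (26,2,has); (26,22,has); (26,23,has); (27,4,has); (27,23,has); (27,24,has); (28,22,has); (28,23,has); (28,24,has)
final:
nodes: 1:pt, 2:pt, 4:pt, 6:pt, 7:pt, 12:pt, 15:pt, 16:pt, 17:pt, 18:F, 19:F, 20:F, 21:F, 22:pt, 23:pt, 24:pt, 25:F, 26:F, 27:F, 28:F
edges: (18,1,has); (18,15,has); (18,17,has); (19,2,has); (19,15,has); (19,16,has); (20,7,has); (20,16,has); (20,17,has); (21,15,has); (21,16,has); (21,17,has); (25,1,has); (25,22,has); (25,24,has); (26,2,has); (26,22,has); (26,23,has); (27,4,has); (27,23,has); (27,24,has); (28,22,has); (28,23,has); (28,24,has)


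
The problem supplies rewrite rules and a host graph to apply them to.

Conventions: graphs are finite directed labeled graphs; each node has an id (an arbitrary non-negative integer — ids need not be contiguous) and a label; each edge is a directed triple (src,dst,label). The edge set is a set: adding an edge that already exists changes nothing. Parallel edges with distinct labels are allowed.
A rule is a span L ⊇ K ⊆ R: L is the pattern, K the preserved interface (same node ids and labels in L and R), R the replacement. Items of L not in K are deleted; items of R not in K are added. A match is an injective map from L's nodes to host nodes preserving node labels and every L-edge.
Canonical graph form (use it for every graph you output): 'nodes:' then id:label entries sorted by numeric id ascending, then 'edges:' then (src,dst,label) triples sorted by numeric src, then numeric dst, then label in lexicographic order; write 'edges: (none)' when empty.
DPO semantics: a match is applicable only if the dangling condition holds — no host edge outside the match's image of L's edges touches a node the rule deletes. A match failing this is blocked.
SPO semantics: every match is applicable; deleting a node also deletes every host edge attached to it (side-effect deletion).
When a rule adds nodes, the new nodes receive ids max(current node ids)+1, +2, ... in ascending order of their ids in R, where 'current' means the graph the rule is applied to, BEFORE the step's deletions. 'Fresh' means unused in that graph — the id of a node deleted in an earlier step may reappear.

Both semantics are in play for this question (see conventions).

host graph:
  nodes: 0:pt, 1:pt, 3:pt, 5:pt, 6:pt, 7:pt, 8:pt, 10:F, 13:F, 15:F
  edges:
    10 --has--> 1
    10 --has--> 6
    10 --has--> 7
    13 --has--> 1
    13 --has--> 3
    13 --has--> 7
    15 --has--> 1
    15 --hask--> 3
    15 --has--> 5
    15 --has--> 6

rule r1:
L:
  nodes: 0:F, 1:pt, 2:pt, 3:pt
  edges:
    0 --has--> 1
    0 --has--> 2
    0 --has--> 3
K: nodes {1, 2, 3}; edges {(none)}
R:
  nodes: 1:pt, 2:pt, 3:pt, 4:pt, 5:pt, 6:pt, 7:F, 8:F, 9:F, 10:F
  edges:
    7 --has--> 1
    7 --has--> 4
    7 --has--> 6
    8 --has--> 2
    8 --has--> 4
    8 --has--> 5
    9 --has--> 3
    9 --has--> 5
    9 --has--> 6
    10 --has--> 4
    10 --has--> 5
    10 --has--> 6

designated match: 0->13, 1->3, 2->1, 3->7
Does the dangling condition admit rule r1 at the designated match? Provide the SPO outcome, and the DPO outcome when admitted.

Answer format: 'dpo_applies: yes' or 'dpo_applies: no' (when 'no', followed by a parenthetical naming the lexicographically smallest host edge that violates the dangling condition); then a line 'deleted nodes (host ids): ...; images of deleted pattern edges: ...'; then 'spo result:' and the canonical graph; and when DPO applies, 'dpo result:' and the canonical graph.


dpo_applies: yes
deleted nodes (host ids): 13; images of deleted pattern edges: (13,1,has); (13,3,has); (13,7,has)
spo result:
nodes: 0:pt, 1:pt, 3:pt, 5:pt, 6:pt, 7:pt, 8:pt, 10:F, 15:F, 16:pt, 17:pt, 18:pt, 19:F, 20:F, 21:F, 22:F
edges: (10,1,has); (10,6,has); (10,7,has); (15,1,has); (15,3,hask); (15,5,has); (15,6,has); (19,3,has); (19,16,has); (19,18,has); (20,1,has); (20,16,has); (20,17,has); (21,7,has); (21,17,has); (21,18,has); (22,16,has); (22,17,has); (22,18,has)
dpo result:
nodes: 0:pt, 1:pt, 3:pt, 5:pt, 6:pt, 7:pt, 8:pt, 10:F, 15:F, 16:pt, 17:pt, 18:pt, 19:F, 20:F, 21:F, 22:F
edges: (10,1,has); (10,6,has); (10,7,has); (15,1,has); (15,3,hask); (15,5,has); (15,6,has); (19,3,has); (19,16,has); (19,18,has); (20,1,has); (20,16,has); (20,17,has); (21,7,has); (21,17,has); (21,18,has); (22,16,has); (22,17,has); (22,18,has)


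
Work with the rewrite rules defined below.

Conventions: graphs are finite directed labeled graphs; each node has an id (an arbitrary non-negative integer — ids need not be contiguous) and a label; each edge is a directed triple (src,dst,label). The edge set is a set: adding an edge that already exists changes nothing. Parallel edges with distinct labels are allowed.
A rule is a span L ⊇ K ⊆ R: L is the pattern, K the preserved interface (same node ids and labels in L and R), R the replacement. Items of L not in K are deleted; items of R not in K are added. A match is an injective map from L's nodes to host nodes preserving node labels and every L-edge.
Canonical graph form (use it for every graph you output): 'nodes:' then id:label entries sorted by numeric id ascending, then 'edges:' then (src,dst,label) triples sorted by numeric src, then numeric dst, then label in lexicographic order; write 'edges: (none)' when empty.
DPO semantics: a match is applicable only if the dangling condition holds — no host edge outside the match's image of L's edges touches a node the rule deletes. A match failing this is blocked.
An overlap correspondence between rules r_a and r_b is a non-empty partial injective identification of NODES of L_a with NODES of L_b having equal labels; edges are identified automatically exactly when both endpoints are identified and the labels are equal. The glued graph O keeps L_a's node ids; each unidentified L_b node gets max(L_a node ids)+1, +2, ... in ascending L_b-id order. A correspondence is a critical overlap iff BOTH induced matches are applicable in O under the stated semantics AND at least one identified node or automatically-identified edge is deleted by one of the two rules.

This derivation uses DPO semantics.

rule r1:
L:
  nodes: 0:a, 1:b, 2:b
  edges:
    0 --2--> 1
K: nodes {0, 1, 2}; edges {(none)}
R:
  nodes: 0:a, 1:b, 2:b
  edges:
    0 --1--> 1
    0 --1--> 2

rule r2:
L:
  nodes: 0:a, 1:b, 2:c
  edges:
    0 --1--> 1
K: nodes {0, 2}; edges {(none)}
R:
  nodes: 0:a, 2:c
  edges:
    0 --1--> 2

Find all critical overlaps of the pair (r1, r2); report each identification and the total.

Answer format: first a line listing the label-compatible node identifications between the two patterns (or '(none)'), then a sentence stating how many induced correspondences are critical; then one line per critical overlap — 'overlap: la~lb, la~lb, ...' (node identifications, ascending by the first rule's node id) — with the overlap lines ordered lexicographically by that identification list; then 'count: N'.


label-compatible node identifications between L(r1) and L(r2): 0~0, 1~1, 2~1
2 of the induced correspondences are critical overlaps of r1 and r2.
overlap: 0~0, 2~1
overlap: 2~1
count: 2


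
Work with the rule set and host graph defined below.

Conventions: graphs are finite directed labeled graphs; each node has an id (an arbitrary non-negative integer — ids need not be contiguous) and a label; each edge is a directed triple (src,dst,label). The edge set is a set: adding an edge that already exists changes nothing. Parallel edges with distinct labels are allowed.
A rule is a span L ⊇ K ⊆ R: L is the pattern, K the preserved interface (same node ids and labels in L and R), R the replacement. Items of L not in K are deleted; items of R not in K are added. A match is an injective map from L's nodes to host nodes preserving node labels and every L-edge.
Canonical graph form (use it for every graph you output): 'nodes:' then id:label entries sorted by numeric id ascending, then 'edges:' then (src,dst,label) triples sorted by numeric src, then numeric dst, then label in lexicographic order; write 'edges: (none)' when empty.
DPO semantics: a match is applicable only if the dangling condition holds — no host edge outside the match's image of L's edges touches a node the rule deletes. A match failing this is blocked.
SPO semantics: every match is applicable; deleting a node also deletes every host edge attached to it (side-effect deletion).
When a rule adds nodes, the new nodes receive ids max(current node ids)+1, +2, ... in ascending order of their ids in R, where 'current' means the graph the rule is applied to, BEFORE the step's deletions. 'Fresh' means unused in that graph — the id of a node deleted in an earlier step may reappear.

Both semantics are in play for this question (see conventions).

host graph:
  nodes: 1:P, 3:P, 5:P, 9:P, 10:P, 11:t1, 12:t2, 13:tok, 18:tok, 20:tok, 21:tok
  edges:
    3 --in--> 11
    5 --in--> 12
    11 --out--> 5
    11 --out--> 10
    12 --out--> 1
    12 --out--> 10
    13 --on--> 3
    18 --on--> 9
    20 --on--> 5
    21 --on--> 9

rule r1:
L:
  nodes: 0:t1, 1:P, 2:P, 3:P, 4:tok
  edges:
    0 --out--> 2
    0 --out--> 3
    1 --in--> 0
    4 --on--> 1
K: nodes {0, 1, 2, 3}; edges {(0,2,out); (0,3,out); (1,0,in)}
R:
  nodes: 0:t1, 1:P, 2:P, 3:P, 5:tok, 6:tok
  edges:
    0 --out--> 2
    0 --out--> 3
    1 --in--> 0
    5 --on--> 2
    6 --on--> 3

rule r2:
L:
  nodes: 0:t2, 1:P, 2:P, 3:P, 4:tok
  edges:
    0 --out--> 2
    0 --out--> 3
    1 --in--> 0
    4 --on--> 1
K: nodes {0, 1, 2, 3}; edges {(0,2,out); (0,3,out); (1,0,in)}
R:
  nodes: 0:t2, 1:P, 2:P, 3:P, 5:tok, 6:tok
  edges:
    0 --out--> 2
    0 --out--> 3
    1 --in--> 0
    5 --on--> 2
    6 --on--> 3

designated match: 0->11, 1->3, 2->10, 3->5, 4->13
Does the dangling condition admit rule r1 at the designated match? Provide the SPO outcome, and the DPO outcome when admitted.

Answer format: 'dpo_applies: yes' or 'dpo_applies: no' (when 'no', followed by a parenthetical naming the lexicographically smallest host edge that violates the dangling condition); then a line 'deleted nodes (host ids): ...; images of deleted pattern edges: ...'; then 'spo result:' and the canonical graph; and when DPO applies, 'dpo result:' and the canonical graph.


dpo_applies: yes
deleted nodes (host ids): 13; images of deleted pattern edges: (13,3,on)
spo result:
nodes: 1:P, 3:P, 5:P, 9:P, 10:P, 11:t1, 12:t2, 18:tok, 20:tok, 21:tok, 22:tok, 23:tok
edges: (3,11,in); (5,12,in); (11,5,out); (11,10,out); (12,1,out); (12,10,out); (18,9,on); (20,5,on); (21,9,on); (22,10,on); (23,5,on)
dpo result:
nodes: 1:P, 3:P, 5:P, 9:P, 10:P, 11:t1, 12:t2, 18:tok, 20:tok, 21:tok, 22:tok, 23:tok
edges: (3,11,in); (5,12,in); (11,5,out); (11,10,out); (12,1,out); (12,10,out); (18,9,on); (20,5,on); (21,9,on); (22,10,on); (23,5,on)


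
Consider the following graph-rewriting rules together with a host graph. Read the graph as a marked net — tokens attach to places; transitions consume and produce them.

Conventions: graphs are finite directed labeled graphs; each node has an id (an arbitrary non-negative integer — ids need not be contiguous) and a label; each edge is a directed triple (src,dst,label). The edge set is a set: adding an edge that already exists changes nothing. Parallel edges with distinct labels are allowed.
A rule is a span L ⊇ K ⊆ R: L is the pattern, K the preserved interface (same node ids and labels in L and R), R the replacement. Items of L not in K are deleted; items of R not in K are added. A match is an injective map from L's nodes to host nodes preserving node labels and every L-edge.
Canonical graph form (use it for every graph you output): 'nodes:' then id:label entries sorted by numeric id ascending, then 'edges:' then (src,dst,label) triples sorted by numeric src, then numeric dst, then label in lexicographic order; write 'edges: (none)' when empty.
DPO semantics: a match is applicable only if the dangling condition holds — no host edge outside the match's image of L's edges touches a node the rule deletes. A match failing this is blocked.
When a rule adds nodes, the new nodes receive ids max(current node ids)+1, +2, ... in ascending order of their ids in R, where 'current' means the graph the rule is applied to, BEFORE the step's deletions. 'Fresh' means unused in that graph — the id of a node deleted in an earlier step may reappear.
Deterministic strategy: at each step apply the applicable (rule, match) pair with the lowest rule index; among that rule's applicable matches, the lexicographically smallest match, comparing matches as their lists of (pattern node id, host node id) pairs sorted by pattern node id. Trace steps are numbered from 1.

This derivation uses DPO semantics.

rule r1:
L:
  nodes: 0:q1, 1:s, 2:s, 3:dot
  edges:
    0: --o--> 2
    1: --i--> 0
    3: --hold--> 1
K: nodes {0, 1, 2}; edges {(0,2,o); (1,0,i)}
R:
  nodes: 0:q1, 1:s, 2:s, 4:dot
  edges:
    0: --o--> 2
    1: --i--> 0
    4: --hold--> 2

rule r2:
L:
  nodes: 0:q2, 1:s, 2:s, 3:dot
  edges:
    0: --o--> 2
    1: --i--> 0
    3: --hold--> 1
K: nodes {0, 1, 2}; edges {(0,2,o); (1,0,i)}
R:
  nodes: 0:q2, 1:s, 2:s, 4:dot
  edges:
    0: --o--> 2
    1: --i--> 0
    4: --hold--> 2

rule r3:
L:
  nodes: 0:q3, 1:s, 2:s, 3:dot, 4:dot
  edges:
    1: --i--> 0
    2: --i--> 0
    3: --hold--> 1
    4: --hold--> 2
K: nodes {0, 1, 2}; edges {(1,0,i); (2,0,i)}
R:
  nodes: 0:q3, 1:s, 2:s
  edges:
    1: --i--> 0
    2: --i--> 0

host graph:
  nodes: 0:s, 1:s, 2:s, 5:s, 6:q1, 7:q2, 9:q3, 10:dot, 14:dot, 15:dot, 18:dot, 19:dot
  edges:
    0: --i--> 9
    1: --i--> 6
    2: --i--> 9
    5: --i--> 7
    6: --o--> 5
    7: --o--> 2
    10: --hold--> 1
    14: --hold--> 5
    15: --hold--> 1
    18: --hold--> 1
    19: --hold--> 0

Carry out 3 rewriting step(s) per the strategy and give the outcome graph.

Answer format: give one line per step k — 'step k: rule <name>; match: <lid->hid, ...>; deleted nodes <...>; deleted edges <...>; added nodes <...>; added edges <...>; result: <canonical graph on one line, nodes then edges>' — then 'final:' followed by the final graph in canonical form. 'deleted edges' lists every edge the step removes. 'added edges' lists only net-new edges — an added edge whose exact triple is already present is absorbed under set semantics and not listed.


step 1: rule r1; match: 0->6, 1->1, 2->5, 3->10; deleted nodes 10; deleted edges (10,1,hold); added nodes 20; added edges (20,5,hold); result: nodes: 0:s, 1:s, 2:s, 5:s, 6:q1, 7:q2, 9:q3, 14:dot, 15:dot, 18:dot, 19:dot, 20:dot edges: (0,9,i); (1,6,i); (2,9,i); (5,7,i); (6,5,o); (7,2,o); (14,5,hold); (15,1,hold); (18,1,hold); (19,0,hold); (20,5,hold)
step 2: rule r1; match: 0->6, 1->1, 2->5, 3->15; deleted nodes 15; deleted edges (15,1,hold); added nodes 21; added edges (21,5,hold); result: nodes: 0:s, 1:s, 2:s, 5:s, 6:q1, 7:q2, 9:q3, 14:dot, 18:dot, 19:dot, 20:dot, 21:dot edges: (0,9,i); (1,6,i); (2,9,i); (5,7,i); (6,5,o); (7,2,o); (14,5,hold); (18,1,hold); (19,0,hold); (20,5,hold); (21,5,hold)
step 3: rule r1; match: 0->6, 1->1, 2->5, 3->18; deleted nodes 18; deleted edges (18,1,hold); added nodes 22; added edges (22,5,hold); result: nodes: 0:s, 1:s, 2:s, 5:s, 6:q1, 7:q2, 9:q3, 14:dot, 19:dot, 20:dot, 21:dot, 22:dot edges: (0,9,i); (1,6,i); (2,9,i); (5,7,i); (6,5,o); (7,2,o); (14,5,hold); (19,0,hold); (20,5,hold); (21,5,hold); (22,5,hold)
final:
nodes: 0:s, 1:s, 2:s, 5:s, 6:q1, 7:q2, 9:q3, 14:dot, 19:dot, 20:dot, 21:dot, 22:dot
edges: (0,9,i); (1,6,i); (2,9,i); (5,7,i); (6,5,o); (7,2,o); (14,5,hold); (19,0,hold); (20,5,hold); (21,5,hold); (22,5,hold)


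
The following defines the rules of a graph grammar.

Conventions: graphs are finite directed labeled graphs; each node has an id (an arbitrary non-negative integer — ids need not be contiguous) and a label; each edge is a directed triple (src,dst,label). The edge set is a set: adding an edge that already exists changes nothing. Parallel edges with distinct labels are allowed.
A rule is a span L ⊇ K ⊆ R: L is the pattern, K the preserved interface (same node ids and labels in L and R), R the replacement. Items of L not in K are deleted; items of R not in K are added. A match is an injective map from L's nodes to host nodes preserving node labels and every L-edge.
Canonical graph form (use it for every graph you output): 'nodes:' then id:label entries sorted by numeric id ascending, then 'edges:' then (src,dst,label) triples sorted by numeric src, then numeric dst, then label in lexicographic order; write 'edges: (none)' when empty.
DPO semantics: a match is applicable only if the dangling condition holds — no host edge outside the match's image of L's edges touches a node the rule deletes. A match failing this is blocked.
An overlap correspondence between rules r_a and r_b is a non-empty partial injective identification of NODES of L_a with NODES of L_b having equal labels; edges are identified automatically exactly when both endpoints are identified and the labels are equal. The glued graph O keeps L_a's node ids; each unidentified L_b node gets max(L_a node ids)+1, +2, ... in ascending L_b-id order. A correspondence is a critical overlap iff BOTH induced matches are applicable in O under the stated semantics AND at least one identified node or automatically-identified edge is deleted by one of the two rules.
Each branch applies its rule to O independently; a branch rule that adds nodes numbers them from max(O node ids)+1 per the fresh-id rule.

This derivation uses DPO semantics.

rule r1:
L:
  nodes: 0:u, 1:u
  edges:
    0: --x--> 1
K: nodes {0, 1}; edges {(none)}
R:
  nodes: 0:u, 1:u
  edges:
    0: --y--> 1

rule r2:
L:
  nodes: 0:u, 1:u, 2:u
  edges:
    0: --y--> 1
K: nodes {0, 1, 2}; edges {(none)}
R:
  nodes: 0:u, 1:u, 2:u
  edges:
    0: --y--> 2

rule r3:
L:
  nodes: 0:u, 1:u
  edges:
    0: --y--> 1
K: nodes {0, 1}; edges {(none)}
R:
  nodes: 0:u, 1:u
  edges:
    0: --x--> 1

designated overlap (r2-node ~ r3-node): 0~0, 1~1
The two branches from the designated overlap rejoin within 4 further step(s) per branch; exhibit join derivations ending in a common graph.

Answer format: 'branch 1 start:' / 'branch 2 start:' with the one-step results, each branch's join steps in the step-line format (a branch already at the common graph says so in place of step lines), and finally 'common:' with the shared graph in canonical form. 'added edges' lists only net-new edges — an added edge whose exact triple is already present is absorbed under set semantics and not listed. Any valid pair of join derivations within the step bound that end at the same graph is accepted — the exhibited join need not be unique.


branch 1 start:
nodes: 0:u, 1:u, 2:u
edges: (0,2,y)
branch 2 start:
nodes: 0:u, 1:u, 2:u
edges: (0,1,x)
branch 1 step 1: rule r2; match: 0->0, 1->2, 2->1; deleted nodes (none); deleted edges (0,2,y); added nodes (none); added edges (0,1,y); result: nodes: 0:u, 1:u, 2:u edges: (0,1,y)
branch 2 step 1: rule r1; match: 0->0, 1->1; deleted nodes (none); deleted edges (0,1,x); added nodes (none); added edges (0,1,y); result: nodes: 0:u, 1:u, 2:u edges: (0,1,y)
common:
nodes: 0:u, 1:u, 2:u
edges: (0,1,y)


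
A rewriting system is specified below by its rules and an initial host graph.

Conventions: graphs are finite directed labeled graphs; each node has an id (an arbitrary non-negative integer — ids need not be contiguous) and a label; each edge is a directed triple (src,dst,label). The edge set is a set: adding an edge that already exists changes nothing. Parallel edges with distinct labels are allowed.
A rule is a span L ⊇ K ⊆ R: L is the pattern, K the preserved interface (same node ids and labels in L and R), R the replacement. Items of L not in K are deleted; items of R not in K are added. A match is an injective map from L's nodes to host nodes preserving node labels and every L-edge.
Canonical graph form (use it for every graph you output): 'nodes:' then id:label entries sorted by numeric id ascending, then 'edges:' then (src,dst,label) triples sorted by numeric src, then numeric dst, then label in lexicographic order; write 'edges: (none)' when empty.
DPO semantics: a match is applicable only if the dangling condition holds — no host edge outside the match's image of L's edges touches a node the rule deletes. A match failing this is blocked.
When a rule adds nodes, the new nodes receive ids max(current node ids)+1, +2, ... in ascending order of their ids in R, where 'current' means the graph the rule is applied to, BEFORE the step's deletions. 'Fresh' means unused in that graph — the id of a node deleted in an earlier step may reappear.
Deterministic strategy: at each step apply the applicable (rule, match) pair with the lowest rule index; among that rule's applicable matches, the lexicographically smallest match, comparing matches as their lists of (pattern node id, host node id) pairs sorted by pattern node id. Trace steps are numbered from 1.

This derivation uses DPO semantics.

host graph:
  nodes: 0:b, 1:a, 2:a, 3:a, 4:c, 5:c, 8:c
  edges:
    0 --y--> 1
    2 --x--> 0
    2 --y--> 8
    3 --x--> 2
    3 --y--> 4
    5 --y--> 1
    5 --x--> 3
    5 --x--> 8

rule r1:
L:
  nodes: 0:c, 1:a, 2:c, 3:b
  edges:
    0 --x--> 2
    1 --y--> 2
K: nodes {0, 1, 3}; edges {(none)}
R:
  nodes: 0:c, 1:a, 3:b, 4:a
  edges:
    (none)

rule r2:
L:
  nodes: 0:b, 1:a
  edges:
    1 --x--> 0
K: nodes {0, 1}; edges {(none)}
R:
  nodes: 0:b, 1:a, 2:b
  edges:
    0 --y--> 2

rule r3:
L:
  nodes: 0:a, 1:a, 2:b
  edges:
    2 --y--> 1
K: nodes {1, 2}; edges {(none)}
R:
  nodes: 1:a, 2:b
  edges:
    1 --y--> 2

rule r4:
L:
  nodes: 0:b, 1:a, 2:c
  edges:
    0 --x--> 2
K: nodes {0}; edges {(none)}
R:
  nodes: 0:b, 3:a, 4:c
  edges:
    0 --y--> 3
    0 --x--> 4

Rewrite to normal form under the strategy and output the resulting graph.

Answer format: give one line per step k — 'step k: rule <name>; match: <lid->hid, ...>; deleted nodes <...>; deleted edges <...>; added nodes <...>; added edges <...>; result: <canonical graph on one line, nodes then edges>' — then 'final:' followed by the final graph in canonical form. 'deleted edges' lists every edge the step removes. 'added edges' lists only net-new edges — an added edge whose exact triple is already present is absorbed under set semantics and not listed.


step 1: rule r1; match: 0->5, 1->2, 2->8, 3->0; deleted nodes 8; deleted edges (2,8,y); (5,8,x); added nodes 9; added edges (none); result: nodes: 0:b, 1:a, 2:a, 3:a, 4:c, 5:c, 9:a edges: (0,1,y); (2,0,x); (3,2,x); (3,4,y); (5,1,y); (5,3,x)
step 2: rule r2; match: 0->0, 1->2; deleted nodes (none); deleted edges (2,0,x); added nodes 10; added edges (0,10,y); result: nodes: 0:b, 1:a, 2:a, 3:a, 4:c, 5:c, 9:a, 10:b edges: (0,1,y); (0,10,y); (3,2,x); (3,4,y); (5,1,y); (5,3,x)
step 3: rule r3; match: 0->9, 1->1, 2->0; deleted nodes 9; deleted edges (0,1,y); added nodes (none); added edges (1,0,y); result: nodes: 0:b, 1:a, 2:a, 3:a, 4:c, 5:c, 10:b edges: (0,10,y); (1,0,y); (3,2,x); (3,4,y); (5,1,y); (5,3,x)
final:
nodes: 0:b, 1:a, 2:a, 3:a, 4:c, 5:c, 10:b
edges: (0,10,y); (1,0,y); (3,2,x); (3,4,y); (5,1,y); (5,3,x)


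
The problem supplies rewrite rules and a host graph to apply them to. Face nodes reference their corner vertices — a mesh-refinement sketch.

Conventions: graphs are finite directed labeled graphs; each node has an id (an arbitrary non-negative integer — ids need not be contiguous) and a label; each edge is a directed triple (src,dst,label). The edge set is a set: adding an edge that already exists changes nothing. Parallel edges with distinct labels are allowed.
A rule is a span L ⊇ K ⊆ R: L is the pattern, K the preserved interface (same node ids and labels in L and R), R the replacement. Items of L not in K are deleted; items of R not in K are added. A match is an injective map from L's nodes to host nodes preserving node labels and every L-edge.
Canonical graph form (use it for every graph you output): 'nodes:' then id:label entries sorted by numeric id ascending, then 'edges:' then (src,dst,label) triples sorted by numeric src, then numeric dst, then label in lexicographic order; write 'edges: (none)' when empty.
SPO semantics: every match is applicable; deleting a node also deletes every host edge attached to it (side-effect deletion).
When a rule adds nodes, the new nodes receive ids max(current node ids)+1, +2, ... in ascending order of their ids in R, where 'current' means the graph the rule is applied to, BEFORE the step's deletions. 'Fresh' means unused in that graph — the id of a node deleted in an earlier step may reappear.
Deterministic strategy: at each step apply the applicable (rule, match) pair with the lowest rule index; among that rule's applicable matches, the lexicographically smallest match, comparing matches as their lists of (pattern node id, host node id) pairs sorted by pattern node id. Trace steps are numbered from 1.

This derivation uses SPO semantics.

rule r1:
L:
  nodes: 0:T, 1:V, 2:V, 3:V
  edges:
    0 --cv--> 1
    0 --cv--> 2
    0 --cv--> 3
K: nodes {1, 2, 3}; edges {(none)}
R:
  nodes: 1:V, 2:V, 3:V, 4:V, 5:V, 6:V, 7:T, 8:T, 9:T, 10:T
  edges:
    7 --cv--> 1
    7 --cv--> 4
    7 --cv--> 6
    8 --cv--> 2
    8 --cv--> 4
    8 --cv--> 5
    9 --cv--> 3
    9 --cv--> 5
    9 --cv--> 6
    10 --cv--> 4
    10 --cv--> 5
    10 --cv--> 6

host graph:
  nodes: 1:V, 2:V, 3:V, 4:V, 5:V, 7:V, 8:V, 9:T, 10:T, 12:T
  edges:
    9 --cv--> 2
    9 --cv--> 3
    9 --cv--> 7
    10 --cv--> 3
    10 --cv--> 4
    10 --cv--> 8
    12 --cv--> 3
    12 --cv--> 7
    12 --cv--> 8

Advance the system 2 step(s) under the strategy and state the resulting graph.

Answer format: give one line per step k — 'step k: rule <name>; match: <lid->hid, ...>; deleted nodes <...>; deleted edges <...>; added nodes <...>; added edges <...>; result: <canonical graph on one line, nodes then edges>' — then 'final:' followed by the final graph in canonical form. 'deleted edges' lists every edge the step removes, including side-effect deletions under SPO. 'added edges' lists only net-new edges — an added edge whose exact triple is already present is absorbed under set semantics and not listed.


step 1: rule r1; match: 0->9, 1->2, 2->3, 3->7; deleted nodes 9; deleted edges (9,2,cv); (9,3,cv); (9,7,cv); added nodes 13, 14, 15, 16, 17, 18, 19; added edges (16,2,cv); (16,13,cv); (16,15,cv); (17,3,cv); (17,13,cv); (17,14,cv); (18,7,cv); (18,14,cv); (18,15,cv); (19,13,cv); (19,14,cv); (19,15,cv); result: nodes: 1:V, 2:V, 3:V, 4:V, 5:V, 7:V, 8:V, 10:T, 12:T, 13:V, 14:V, 15:V, 16:T, 17:T, 18:T, 19:T edges: (10,3,cv); (10,4,cv); (10,8,cv); (12,3,cv); (12,7,cv); (12,8,cv); (16,2,cv); (16,13,cv); (16,15,cv); (17,3,cv); (17,13,cv); (17,14,cv); (18,7,cv); (18,14,cv); (18,15,cv); (19,13,cv); (19,14,cv); (19,15,cv)
step 2: rule r1; match: 0->10, 1->3, 2->4, 3->8; deleted nodes 10; deleted edges (10,3,cv); (10,4,cv); (10,8,cv); added nodes 20, 21, 22, 23, 24, 25, 26; added edges (23,3,cv); (23,20,cv); (23,22,cv); (24,4,cv); (24,20,cv); (24,21,cv); (25,8,cv); (25,21,cv); (25,22,cv); (26,20,cv); (26,21,cv); (26,22,cv); result: nodes: 1:V, 2:V, 3:V, 4:V, 5:V, 7:V, 8:V, 12:T, 13:V, 14:V, 15:V, 16:T, 17:T, 18:T, 19:T, 20:V, 21:V, 22:V, 23:T, 24:T, 25:T, 26:T edges: (12,3,cv); (12,7,cv); (12,8,cv); (16,2,cv); (16,13,cv); (16,15,cv); (17,3,cv); (17,13,cv); (17,14,cv); (18,7,cv); (18,14,cv); (18,15,cv); (19,13,cv); (19,14,cv); (19,15,cv); (23,3,cv); (23,20,cv); (23,22,cv); (24,4,cv); (24,20,cv); (24,21,cv); (25,8,cv); (25,21,cv); (25,22,cv); (26,20,cv); (26,21,cv); (26,22,cv)
final:
nodes: 1:V, 2:V, 3:V, 4:V, 5:V, 7:V, 8:V, 12:T, 13:V, 14:V, 15:V, 16:T, 17:T, 18:T, 19:T, 20:V, 21:V, 22:V, 23:T, 24:T, 25:T, 26:T
edges: (12,3,cv); (12,7,cv); (12,8,cv); (16,2,cv); (16,13,cv); (16,15,cv); (17,3,cv); (17,13,cv); (17,14,cv); (18,7,cv); (18,14,cv); (18,15,cv); (19,13,cv); (19,14,cv); (19,15,cv); (23,3,cv); (23,20,cv); (23,22,cv); (24,4,cv); (24,20,cv); (24,21,cv); (25,8,cv); (25,21,cv); (25,22,cv); (26,20,cv); (26,21,cv); (26,22,cv)
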